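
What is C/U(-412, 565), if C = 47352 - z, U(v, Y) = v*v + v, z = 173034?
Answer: -20947/28222 ≈ -0.74222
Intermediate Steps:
U(v, Y) = v + v**2 (U(v, Y) = v**2 + v = v + v**2)
C = -125682 (C = 47352 - 1*173034 = 47352 - 173034 = -125682)
C/U(-412, 565) = -125682*(-1/(412*(1 - 412))) = -125682/((-412*(-411))) = -125682/169332 = -125682*1/169332 = -20947/28222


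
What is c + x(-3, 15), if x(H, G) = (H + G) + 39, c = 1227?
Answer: 1278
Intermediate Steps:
x(H, G) = 39 + G + H (x(H, G) = (G + H) + 39 = 39 + G + H)
c + x(-3, 15) = 1227 + (39 + 15 - 3) = 1227 + 51 = 1278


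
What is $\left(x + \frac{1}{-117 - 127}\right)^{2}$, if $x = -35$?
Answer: $\frac{72948681}{59536} \approx 1225.3$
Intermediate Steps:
$\left(x + \frac{1}{-117 - 127}\right)^{2} = \left(-35 + \frac{1}{-117 - 127}\right)^{2} = \left(-35 + \frac{1}{-244}\right)^{2} = \left(-35 - \frac{1}{244}\right)^{2} = \left(- \frac{8541}{244}\right)^{2} = \frac{72948681}{59536}$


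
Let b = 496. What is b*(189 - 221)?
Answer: -15872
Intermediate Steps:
b*(189 - 221) = 496*(189 - 221) = 496*(-32) = -15872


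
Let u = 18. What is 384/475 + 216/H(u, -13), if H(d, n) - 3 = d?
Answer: 36888/3325 ≈ 11.094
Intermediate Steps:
H(d, n) = 3 + d
384/475 + 216/H(u, -13) = 384/475 + 216/(3 + 18) = 384*(1/475) + 216/21 = 384/475 + 216*(1/21) = 384/475 + 72/7 = 36888/3325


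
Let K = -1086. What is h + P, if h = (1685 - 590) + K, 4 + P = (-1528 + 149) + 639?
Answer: -735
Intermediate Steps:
P = -744 (P = -4 + ((-1528 + 149) + 639) = -4 + (-1379 + 639) = -4 - 740 = -744)
h = 9 (h = (1685 - 590) - 1086 = 1095 - 1086 = 9)
h + P = 9 - 744 = -735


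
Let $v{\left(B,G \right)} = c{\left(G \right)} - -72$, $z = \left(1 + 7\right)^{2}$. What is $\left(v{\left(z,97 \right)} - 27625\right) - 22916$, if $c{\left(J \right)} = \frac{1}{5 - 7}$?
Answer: $- \frac{100939}{2} \approx -50470.0$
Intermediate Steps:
$z = 64$ ($z = 8^{2} = 64$)
$c{\left(J \right)} = - \frac{1}{2}$ ($c{\left(J \right)} = \frac{1}{-2} = - \frac{1}{2}$)
$v{\left(B,G \right)} = \frac{143}{2}$ ($v{\left(B,G \right)} = - \frac{1}{2} - -72 = - \frac{1}{2} + 72 = \frac{143}{2}$)
$\left(v{\left(z,97 \right)} - 27625\right) - 22916 = \left(\frac{143}{2} - 27625\right) - 22916 = - \frac{55107}{2} - 22916 = - \frac{100939}{2}$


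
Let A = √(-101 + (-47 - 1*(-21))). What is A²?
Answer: -127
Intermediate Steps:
A = I*√127 (A = √(-101 + (-47 + 21)) = √(-101 - 26) = √(-127) = I*√127 ≈ 11.269*I)
A² = (I*√127)² = -127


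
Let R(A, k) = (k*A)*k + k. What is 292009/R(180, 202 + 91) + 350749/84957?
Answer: 5444972140250/1312850121141 ≈ 4.1474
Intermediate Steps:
R(A, k) = k + A*k² (R(A, k) = (A*k)*k + k = A*k² + k = k + A*k²)
292009/R(180, 202 + 91) + 350749/84957 = 292009/(((202 + 91)*(1 + 180*(202 + 91)))) + 350749/84957 = 292009/((293*(1 + 180*293))) + 350749*(1/84957) = 292009/((293*(1 + 52740))) + 350749/84957 = 292009/((293*52741)) + 350749/84957 = 292009/15453113 + 350749/84957 = 5444972140250/1312850121141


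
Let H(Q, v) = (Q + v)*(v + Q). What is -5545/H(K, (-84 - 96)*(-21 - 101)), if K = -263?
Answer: -5545/470759809 ≈ -1.1779e-5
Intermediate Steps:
H(Q, v) = (Q + v)² (H(Q, v) = (Q + v)*(Q + v) = (Q + v)²)
-5545/H(K, (-84 - 96)*(-21 - 101)) = -5545/(-263 + (-84 - 96)*(-21 - 101))² = -5545/(-263 - 180*(-122))² = -5545/(-263 + 21960)² = -5545/(21697²) = -5545/470759809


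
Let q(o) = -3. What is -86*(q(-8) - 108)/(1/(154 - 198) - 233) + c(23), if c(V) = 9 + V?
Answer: -91928/10253 ≈ -8.9660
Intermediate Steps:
-86*(q(-8) - 108)/(1/(154 - 198) - 233) + c(23) = -86*(-3 - 108)/(1/(154 - 198) - 233) + (9 + 23) = -(-9546)/(1/(-44) - 233) + 32 = -(-9546)/(-1/44 - 233) + 32 = -(-9546)/(-10253/44) + 32 = -(-9546)*(-44)/10253 + 32 = -86*4884/10253 + 32 = -420024/10253 + 32 = -91928/10253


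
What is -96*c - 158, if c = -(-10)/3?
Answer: -478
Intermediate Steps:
c = 10/3 (c = -(-10)/3 = -10*(-1/3) = 10/3 ≈ 3.3333)
-96*c - 158 = -96*10/3 - 158 = -320 - 158 = -478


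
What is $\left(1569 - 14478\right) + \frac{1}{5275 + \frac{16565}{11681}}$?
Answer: $- \frac{795631228879}{61633840} \approx -12909.0$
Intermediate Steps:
$\left(1569 - 14478\right) + \frac{1}{5275 + \frac{16565}{11681}} = -12909 + \frac{1}{5275 + 16565 \cdot \frac{1}{11681}} = -12909 + \frac{1}{5275 + \frac{16565}{11681}} = -12909 + \frac{1}{\frac{61633840}{11681}} = -12909 + \frac{11681}{61633840} = - \frac{795631228879}{61633840}$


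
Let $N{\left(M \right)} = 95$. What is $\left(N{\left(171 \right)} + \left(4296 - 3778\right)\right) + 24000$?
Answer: $24613$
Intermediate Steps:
$\left(N{\left(171 \right)} + \left(4296 - 3778\right)\right) + 24000 = \left(95 + \left(4296 - 3778\right)\right) + 24000 = \left(95 + 518\right) + 24000 = 613 + 24000 = 24613$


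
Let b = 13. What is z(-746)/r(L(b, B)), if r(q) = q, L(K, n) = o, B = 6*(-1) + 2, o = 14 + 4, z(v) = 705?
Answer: 235/6 ≈ 39.167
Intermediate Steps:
o = 18
B = -4 (B = -6 + 2 = -4)
L(K, n) = 18
z(-746)/r(L(b, B)) = 705/18 = 705*(1/18) = 235/6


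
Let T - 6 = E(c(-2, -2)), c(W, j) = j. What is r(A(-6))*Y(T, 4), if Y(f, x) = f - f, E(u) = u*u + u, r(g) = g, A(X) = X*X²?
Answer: 0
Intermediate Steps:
A(X) = X³
E(u) = u + u² (E(u) = u² + u = u + u²)
T = 8 (T = 6 - 2*(1 - 2) = 6 - 2*(-1) = 6 + 2 = 8)
Y(f, x) = 0
r(A(-6))*Y(T, 4) = (-6)³*0 = -216*0 = 0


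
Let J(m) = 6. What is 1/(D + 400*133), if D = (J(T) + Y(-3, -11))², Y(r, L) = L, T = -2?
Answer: 1/53225 ≈ 1.8788e-5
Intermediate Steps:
D = 25 (D = (6 - 11)² = (-5)² = 25)
1/(D + 400*133) = 1/(25 + 400*133) = 1/(25 + 53200) = 1/53225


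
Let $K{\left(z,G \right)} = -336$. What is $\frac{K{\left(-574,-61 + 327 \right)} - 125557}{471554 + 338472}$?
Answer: $- \frac{125893}{810026} \approx -0.15542$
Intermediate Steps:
$\frac{K{\left(-574,-61 + 327 \right)} - 125557}{471554 + 338472} = \frac{-336 - 125557}{471554 + 338472} = - \frac{125893}{810026}$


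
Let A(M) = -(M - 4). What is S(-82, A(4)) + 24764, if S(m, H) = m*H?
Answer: 24764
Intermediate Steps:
A(M) = 4 - M (A(M) = -(-4 + M) = 4 - M)
S(m, H) = H*m
S(-82, A(4)) + 24764 = (4 - 1*4)*(-82) + 24764 = (4 - 4)*(-82) + 24764 = 0*(-82) + 24764 = 0 + 24764 = 24764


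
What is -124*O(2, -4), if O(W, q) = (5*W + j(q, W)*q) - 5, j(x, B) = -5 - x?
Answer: -1116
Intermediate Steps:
O(W, q) = -5 + 5*W + q*(-5 - q) (O(W, q) = (5*W + (-5 - q)*q) - 5 = (5*W + q*(-5 - q)) - 5 = -5 + 5*W + q*(-5 - q))
-124*O(2, -4) = -124*(-5 + 5*2 - 1*(-4)*(5 - 4)) = -124*(-5 + 10 - 1*(-4)*1) = -124*(-5 + 10 + 4) = -124*9 = -1116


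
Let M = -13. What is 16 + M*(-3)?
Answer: 55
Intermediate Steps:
16 + M*(-3) = 16 - 13*(-3) = 16 + 39 = 55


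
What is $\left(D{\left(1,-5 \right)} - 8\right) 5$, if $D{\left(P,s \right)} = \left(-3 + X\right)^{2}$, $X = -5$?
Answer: $280$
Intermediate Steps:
$D{\left(P,s \right)} = 64$ ($D{\left(P,s \right)} = \left(-3 - 5\right)^{2} = \left(-8\right)^{2} = 64$)
$\left(D{\left(1,-5 \right)} - 8\right) 5 = \left(64 - 8\right) 5 = 56 \cdot 5 = 280$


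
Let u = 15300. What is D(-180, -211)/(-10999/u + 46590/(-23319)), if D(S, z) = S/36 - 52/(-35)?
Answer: 57364740/44347639 ≈ 1.2935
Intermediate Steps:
D(S, z) = 52/35 + S/36 (D(S, z) = S*(1/36) - 52*(-1/35) = S/36 + 52/35 = 52/35 + S/36)
D(-180, -211)/(-10999/u + 46590/(-23319)) = (52/35 + (1/36)*(-180))/(-10999/15300 + 46590/(-23319)) = (52/35 - 5)/(-10999*1/15300 + 46590*(-1/23319)) = -123/(35*(-647/900 - 15530/7773)) = -123/(35*(-6335377/2331900)) = -123/35*(-2331900/6335377) = 57364740/44347639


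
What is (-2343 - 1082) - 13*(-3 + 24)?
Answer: -3698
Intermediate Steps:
(-2343 - 1082) - 13*(-3 + 24) = -3425 - 13*21 = -3425 - 1*273 = -3425 - 273 = -3698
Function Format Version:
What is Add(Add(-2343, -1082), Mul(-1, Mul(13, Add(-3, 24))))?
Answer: -3698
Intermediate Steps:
Add(Add(-2343, -1082), Mul(-1, Mul(13, Add(-3, 24)))) = Add(-3425, Mul(-1, Mul(13, 21))) = Add(-3425, Mul(-1, 273)) = Add(-3425, -273) = -3698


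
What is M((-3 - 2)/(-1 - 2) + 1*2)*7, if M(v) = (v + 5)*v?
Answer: 2002/9 ≈ 222.44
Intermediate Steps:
M(v) = v*(5 + v) (M(v) = (5 + v)*v = v*(5 + v))
M((-3 - 2)/(-1 - 2) + 1*2)*7 = (((-3 - 2)/(-1 - 2) + 1*2)*(5 + ((-3 - 2)/(-1 - 2) + 1*2)))*7 = ((-5/(-3) + 2)*(5 + (-5/(-3) + 2)))*7 = ((-5*(-⅓) + 2)*(5 + (-5*(-⅓) + 2)))*7 = ((5/3 + 2)*(5 + (5/3 + 2)))*7 = (11*(5 + 11/3)/3)*7 = ((11/3)*(26/3))*7 = (286/9)*7 = 2002/9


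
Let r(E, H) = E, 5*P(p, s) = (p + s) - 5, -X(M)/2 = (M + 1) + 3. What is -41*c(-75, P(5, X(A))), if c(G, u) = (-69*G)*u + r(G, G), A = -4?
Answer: 3075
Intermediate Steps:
X(M) = -8 - 2*M (X(M) = -2*((M + 1) + 3) = -2*((1 + M) + 3) = -2*(4 + M) = -8 - 2*M)
P(p, s) = -1 + p/5 + s/5 (P(p, s) = ((p + s) - 5)/5 = (-5 + p + s)/5 = -1 + p/5 + s/5)
c(G, u) = G - 69*G*u (c(G, u) = (-69*G)*u + G = -69*G*u + G = G - 69*G*u)
-41*c(-75, P(5, X(A))) = -(-3075)*(1 - 69*(-1 + (⅕)*5 + (-8 - 2*(-4))/5)) = -(-3075)*(1 - 69*(-1 + 1 + (-8 + 8)/5)) = -(-3075)*(1 - 69*(-1 + 1 + (⅕)*0)) = -(-3075)*(1 - 69*(-1 + 1 + 0)) = -(-3075)*(1 - 69*0) = -(-3075)*(1 + 0) = -(-3075) = -41*(-75) = 3075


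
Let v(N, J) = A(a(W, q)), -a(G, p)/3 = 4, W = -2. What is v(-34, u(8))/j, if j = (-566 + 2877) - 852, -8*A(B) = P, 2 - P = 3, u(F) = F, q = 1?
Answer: 1/11672 ≈ 8.5675e-5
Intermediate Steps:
P = -1 (P = 2 - 1*3 = 2 - 3 = -1)
a(G, p) = -12 (a(G, p) = -3*4 = -12)
A(B) = ⅛ (A(B) = -⅛*(-1) = ⅛)
j = 1459 (j = 2311 - 852 = 1459)
v(N, J) = ⅛
v(-34, u(8))/j = (⅛)/1459 = (⅛)*(1/1459) = 1/11672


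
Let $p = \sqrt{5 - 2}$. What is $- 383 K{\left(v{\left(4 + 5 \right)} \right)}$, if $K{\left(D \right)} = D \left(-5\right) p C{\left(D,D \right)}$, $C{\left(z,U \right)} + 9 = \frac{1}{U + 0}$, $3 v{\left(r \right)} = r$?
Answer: $- 49790 \sqrt{3} \approx -86239.0$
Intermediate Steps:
$v{\left(r \right)} = \frac{r}{3}$
$p = \sqrt{3} \approx 1.732$
$C{\left(z,U \right)} = -9 + \frac{1}{U}$ ($C{\left(z,U \right)} = -9 + \frac{1}{U + 0} = -9 + \frac{1}{U}$)
$K{\left(D \right)} = - 5 D \sqrt{3} \left(-9 + \frac{1}{D}\right)$ ($K{\left(D \right)} = D \left(-5\right) \sqrt{3} \left(-9 + \frac{1}{D}\right) = - 5 D \sqrt{3} \left(-9 + \frac{1}{D}\right)$)
$- 383 K{\left(v{\left(4 + 5 \right)} \right)} = - 383 \sqrt{3} \left(-5 + 45 \frac{4 + 5}{3}\right) = - 383 \sqrt{3} \left(-5 + 45 \cdot \frac{1}{3} \cdot 9\right) = - 383 \sqrt{3} \left(-5 + 45 \cdot 3\right) = - 383 \sqrt{3} \left(-5 + 135\right) = - 383 \sqrt{3} \cdot 130 = - 383 \cdot 130 \sqrt{3} = - 49790 \sqrt{3}$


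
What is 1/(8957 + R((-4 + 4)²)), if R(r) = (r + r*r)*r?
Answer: 1/8957 ≈ 0.00011164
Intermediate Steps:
R(r) = r*(r + r²) (R(r) = (r + r²)*r = r*(r + r²))
1/(8957 + R((-4 + 4)²)) = 1/(8957 + ((-4 + 4)²)²*(1 + (-4 + 4)²)) = 1/(8957 + (0²)²*(1 + 0²)) = 1/(8957 + 0²*(1 + 0)) = 1/(8957 + 0*1) = 1/(8957 + 0) = 1/8957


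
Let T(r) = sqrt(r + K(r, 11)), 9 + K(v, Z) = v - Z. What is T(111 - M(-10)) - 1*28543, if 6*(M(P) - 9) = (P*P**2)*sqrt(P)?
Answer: -28543 + 2*sqrt(414 + 750*I*sqrt(10))/3 ≈ -28518.0 + 21.048*I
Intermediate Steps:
M(P) = 9 + P**(7/2)/6 (M(P) = 9 + ((P*P**2)*sqrt(P))/6 = 9 + (P**3*sqrt(P))/6 = 9 + P**(7/2)/6)
K(v, Z) = -9 + v - Z (K(v, Z) = -9 + (v - Z) = -9 + v - Z)
T(r) = sqrt(-20 + 2*r) (T(r) = sqrt(r + (-9 + r - 1*11)) = sqrt(r + (-9 + r - 11)) = sqrt(r + (-20 + r)) = sqrt(-20 + 2*r))
T(111 - M(-10)) - 1*28543 = sqrt(-20 + 2*(111 - (9 + (-10)**(7/2)/6))) - 1*28543 = sqrt(-20 + 2*(111 - (9 + (-1000*I*sqrt(10))/6))) - 28543 = sqrt(-20 + 2*(111 - (9 - 500*I*sqrt(10)/3))) - 28543 = sqrt(-20 + 2*(111 + (-9 + 500*I*sqrt(10)/3))) - 28543 = sqrt(-20 + 2*(102 + 500*I*sqrt(10)/3)) - 28543 = sqrt(-20 + (204 + 1000*I*sqrt(10)/3)) - 28543 = sqrt(184 + 1000*I*sqrt(10)/3) - 28543 = -28543 + sqrt(184 + 1000*I*sqrt(10)/3)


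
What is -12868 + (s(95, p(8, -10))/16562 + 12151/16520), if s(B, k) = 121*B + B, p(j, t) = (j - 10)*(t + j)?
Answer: -251453332047/19543160 ≈ -12867.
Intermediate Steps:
p(j, t) = (-10 + j)*(j + t)
s(B, k) = 122*B
-12868 + (s(95, p(8, -10))/16562 + 12151/16520) = -12868 + ((122*95)/16562 + 12151/16520) = -12868 + (11590*(1/16562) + 12151*(1/16520)) = -12868 + (5795/8281 + 12151/16520) = -12868 + 28050833/19543160 = -251453332047/19543160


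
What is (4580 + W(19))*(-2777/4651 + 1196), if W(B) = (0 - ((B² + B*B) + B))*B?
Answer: -52812720681/4651 ≈ -1.1355e+7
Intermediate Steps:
W(B) = B*(-B - 2*B²) (W(B) = (0 - ((B² + B²) + B))*B = (0 - (2*B² + B))*B = (0 - (B + 2*B²))*B = (0 + (-B - 2*B²))*B = (-B - 2*B²)*B = B*(-B - 2*B²))
(4580 + W(19))*(-2777/4651 + 1196) = (4580 + 19²*(-1 - 2*19))*(-2777/4651 + 1196) = (4580 + 361*(-1 - 38))*(-2777*1/4651 + 1196) = (4580 + 361*(-39))*(-2777/4651 + 1196) = (4580 - 14079)*(5559819/4651) = -9499*5559819/4651 = -52812720681/4651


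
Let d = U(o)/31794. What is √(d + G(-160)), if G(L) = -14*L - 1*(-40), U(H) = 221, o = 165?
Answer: √2304764260554/31794 ≈ 47.749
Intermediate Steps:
G(L) = 40 - 14*L (G(L) = -14*L + 40 = 40 - 14*L)
d = 221/31794 ≈ 0.0069510
√(d + G(-160)) = √(221/31794 + (40 - 14*(-160))) = √(221/31794 + (40 + 2240)) = √(221/31794 + 2280) = √(72490541/31794) = √2304764260554/31794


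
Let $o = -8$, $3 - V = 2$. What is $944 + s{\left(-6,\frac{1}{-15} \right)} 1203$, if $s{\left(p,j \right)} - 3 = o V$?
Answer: $-5071$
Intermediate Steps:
$V = 1$ ($V = 3 - 2 = 1$)
$s{\left(p,j \right)} = -5$ ($s{\left(p,j \right)} = 3 - 8 = -5$)
$944 + s{\left(-6,\frac{1}{-15} \right)} 1203 = 944 - 6015 = -5071$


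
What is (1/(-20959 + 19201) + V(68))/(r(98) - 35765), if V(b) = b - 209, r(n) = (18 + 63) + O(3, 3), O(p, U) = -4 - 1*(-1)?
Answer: 247879/62737746 ≈ 0.0039510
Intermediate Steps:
O(p, U) = -3 (O(p, U) = -4 + 1 = -3)
r(n) = 78 (r(n) = (18 + 63) - 3 = 81 - 3 = 78)
V(b) = -209 + b
(1/(-20959 + 19201) + V(68))/(r(98) - 35765) = (1/(-20959 + 19201) + (-209 + 68))/(78 - 35765) = (1/(-1758) - 141)/(-35687) = (-1/1758 - 141)*(-1/35687) = -247879/1758*(-1/35687) = 247879/62737746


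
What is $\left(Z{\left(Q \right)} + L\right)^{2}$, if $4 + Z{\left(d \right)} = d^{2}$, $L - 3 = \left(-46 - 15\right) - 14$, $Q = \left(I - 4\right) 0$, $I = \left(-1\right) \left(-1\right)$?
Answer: $5776$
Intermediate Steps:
$I = 1$
$Q = 0$ ($Q = \left(1 - 4\right) 0 = \left(-3\right) 0 = 0$)
$L = -72$ ($L = 3 - 75 = -72$)
$Z{\left(d \right)} = -4 + d^{2}$
$\left(Z{\left(Q \right)} + L\right)^{2} = \left(\left(-4 + 0^{2}\right) - 72\right)^{2} = \left(\left(-4 + 0\right) - 72\right)^{2} = \left(-4 - 72\right)^{2} = \left(-76\right)^{2} = 5776$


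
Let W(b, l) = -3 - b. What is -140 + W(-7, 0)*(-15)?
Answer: -200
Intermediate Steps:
-140 + W(-7, 0)*(-15) = -140 + (-3 - 1*(-7))*(-15) = -140 + (-3 + 7)*(-15) = -140 + 4*(-15) = -140 - 60 = -200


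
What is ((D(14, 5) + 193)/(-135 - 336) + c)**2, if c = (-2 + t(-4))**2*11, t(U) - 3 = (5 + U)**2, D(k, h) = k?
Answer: 46771921/24649 ≈ 1897.5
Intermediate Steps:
t(U) = 3 + (5 + U)**2
c = 44 (c = (-2 + (3 + (5 - 4)**2))**2*11 = (-2 + (3 + 1**2))**2*11 = (-2 + (3 + 1))**2*11 = (-2 + 4)**2*11 = 2**2*11 = 4*11 = 44)
((D(14, 5) + 193)/(-135 - 336) + c)**2 = ((14 + 193)/(-135 - 336) + 44)**2 = (207/(-471) + 44)**2 = (207*(-1/471) + 44)**2 = (-69/157 + 44)**2 = (6839/157)**2 = 46771921/24649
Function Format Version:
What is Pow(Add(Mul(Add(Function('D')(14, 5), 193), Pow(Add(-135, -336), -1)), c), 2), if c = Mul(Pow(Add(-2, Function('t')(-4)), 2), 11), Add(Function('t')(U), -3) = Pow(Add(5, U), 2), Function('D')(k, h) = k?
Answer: Rational(46771921, 24649) ≈ 1897.5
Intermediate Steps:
Function('t')(U) = Add(3, Pow(Add(5, U), 2))
c = 44 (c = Mul(Pow(Add(-2, Add(3, Pow(Add(5, -4), 2))), 2), 11) = Mul(Pow(Add(-2, Add(3, Pow(1, 2))), 2), 11) = Mul(Pow(Add(-2, Add(3, 1)), 2), 11) = Mul(Pow(Add(-2, 4), 2), 11) = Mul(Pow(2, 2), 11) = Mul(4, 11) = 44)
Pow(Add(Mul(Add(Function('D')(14, 5), 193), Pow(Add(-135, -336), -1)), c), 2) = Pow(Add(Mul(Add(14, 193), Pow(Add(-135, -336), -1)), 44), 2) = Pow(Add(Mul(207, Pow(-471, -1)), 44), 2) = Pow(Add(Mul(207, Rational(-1, 471)), 44), 2) = Pow(Add(Rational(-69, 157), 44), 2) = Pow(Rational(6839, 157), 2) = Rational(46771921, 24649)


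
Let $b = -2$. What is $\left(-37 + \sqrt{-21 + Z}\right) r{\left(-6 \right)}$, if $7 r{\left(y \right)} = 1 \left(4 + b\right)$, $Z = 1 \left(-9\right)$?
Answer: $- \frac{74}{7} + \frac{2 i \sqrt{30}}{7} \approx -10.571 + 1.5649 i$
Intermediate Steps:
$Z = -9$
$r{\left(y \right)} = \frac{2}{7}$ ($r{\left(y \right)} = \frac{1 \left(4 - 2\right)}{7} = \frac{1 \cdot 2}{7} = \frac{1}{7} \cdot 2 = \frac{2}{7}$)
$\left(-37 + \sqrt{-21 + Z}\right) r{\left(-6 \right)} = \left(-37 + \sqrt{-21 - 9}\right) \frac{2}{7} = \left(-37 + \sqrt{-30}\right) \frac{2}{7} = \left(-37 + i \sqrt{30}\right) \frac{2}{7} = - \frac{74}{7} + \frac{2 i \sqrt{30}}{7}$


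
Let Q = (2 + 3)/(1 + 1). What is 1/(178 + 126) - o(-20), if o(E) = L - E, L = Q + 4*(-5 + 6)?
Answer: -8055/304 ≈ -26.497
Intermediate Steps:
Q = 5/2 ≈ 2.5000
L = 13/2 (L = 5/2 + 4*(-5 + 6) = 5/2 + 4*1 = 5/2 + 4 = 13/2 ≈ 6.5000)
o(E) = 13/2 - E
1/(178 + 126) - o(-20) = 1/(178 + 126) - (13/2 - 1*(-20)) = 1/304 - (13/2 + 20) = 1/304 - 1*53/2 = 1/304 - 53/2 = -8055/304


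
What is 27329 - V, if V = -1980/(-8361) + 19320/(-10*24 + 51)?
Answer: 229350469/8361 ≈ 27431.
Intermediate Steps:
V = -852700/8361 (V = -1980*(-1/8361) + 19320/(-240 + 51) = 220/929 + 19320/(-189) = 220/929 + 19320*(-1/189) = 220/929 - 920/9 = -852700/8361 ≈ -101.99)
27329 - V = 27329 - 1*(-852700/8361) = 27329 + 852700/8361 = 229350469/8361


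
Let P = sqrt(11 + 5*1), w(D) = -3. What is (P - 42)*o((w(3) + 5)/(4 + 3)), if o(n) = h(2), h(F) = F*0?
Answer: 0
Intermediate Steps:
P = 4 (P = sqrt(11 + 5) = sqrt(16) = 4)
h(F) = 0
o(n) = 0
(P - 42)*o((w(3) + 5)/(4 + 3)) = (4 - 42)*0 = -38*0 = 0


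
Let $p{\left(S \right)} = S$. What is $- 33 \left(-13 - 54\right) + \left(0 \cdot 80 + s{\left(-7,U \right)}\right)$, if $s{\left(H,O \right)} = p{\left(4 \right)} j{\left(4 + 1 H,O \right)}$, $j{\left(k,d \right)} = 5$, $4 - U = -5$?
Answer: $2231$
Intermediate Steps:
$U = 9$ ($U = 4 - -5 = 4 + 5 = 9$)
$s{\left(H,O \right)} = 20$ ($s{\left(H,O \right)} = 4 \cdot 5 = 20$)
$- 33 \left(-13 - 54\right) + \left(0 \cdot 80 + s{\left(-7,U \right)}\right) = - 33 \left(-13 - 54\right) + \left(0 \cdot 80 + 20\right) = \left(-33\right) \left(-67\right) + \left(0 + 20\right) = 2211 + 20 = 2231$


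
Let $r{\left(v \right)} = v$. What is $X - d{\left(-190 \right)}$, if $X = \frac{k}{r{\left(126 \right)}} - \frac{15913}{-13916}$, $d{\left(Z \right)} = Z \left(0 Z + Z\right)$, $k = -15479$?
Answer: $- \frac{4536551309}{125244} \approx -36222.0$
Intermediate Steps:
$d{\left(Z \right)} = Z^{2}$ ($d{\left(Z \right)} = Z \left(0 + Z\right) = Z Z = Z^{2}$)
$X = - \frac{15242909}{125244}$ ($X = - \frac{15479}{126} - \frac{15913}{-13916} = \left(-15479\right) \frac{1}{126} - - \frac{15913}{13916} = - \frac{15479}{126} + \frac{15913}{13916} = - \frac{15242909}{125244} \approx -121.71$)
$X - d{\left(-190 \right)} = - \frac{15242909}{125244} - \left(-190\right)^{2} = - \frac{15242909}{125244} - 36100 = - \frac{4536551309}{125244}$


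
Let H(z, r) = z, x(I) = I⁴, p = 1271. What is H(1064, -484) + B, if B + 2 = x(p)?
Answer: 2609649625543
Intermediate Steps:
B = 2609649624479 (B = -2 + 1271⁴ = -2 + 2609649624481 = 2609649624479)
H(1064, -484) + B = 1064 + 2609649624479 = 2609649625543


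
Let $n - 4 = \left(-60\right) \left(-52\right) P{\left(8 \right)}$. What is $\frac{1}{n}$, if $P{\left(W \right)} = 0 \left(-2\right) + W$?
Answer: $\frac{1}{24964} \approx 4.0058 \cdot 10^{-5}$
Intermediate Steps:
$P{\left(W \right)} = W$ ($P{\left(W \right)} = 0 + W = W$)
$n = 24964$ ($n = 4 + \left(-60\right) \left(-52\right) 8 = 4 + 3120 \cdot 8 = 4 + 24960 = 24964$)
$\frac{1}{n} = \frac{1}{24964}$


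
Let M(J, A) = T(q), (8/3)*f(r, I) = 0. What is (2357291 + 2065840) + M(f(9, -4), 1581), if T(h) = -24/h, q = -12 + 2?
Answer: 22115667/5 ≈ 4.4231e+6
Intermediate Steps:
q = -10
f(r, I) = 0 (f(r, I) = (3/8)*0 = 0)
M(J, A) = 12/5 (M(J, A) = -24/(-10) = -24*(-⅒) = 12/5)
(2357291 + 2065840) + M(f(9, -4), 1581) = (2357291 + 2065840) + 12/5 = 4423131 + 12/5 = 22115667/5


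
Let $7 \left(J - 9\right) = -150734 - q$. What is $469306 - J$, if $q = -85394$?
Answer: $\frac{3350419}{7} \approx 4.7863 \cdot 10^{5}$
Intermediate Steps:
$J = - \frac{65277}{7}$ ($J = 9 + \frac{-150734 - -85394}{7} = 9 + \frac{-150734 + 85394}{7} = 9 + \frac{1}{7} \left(-65340\right) = 9 - \frac{65340}{7} = - \frac{65277}{7} \approx -9325.3$)
$469306 - J = 469306 - - \frac{65277}{7} = 469306 + \frac{65277}{7} = \frac{3350419}{7}$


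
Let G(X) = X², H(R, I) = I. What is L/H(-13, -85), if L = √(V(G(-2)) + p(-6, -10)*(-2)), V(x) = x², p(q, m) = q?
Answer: -2*√7/85 ≈ -0.062253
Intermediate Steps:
L = 2*√7 (L = √(((-2)²)² - 6*(-2)) = √(4² + 12) = √(16 + 12) = √28 = 2*√7 ≈ 5.2915)
L/H(-13, -85) = (2*√7)/(-85) = (2*√7)*(-1/85) = -2*√7/85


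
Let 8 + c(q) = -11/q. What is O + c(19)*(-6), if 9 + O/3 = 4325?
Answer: 246990/19 ≈ 12999.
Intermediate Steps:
c(q) = -8 - 11/q
O = 12948 (O = -27 + 3*4325 = -27 + 12975 = 12948)
O + c(19)*(-6) = 12948 + (-8 - 11/19)*(-6) = 12948 - 163/19*(-6) = 12948 + 978/19 = 246990/19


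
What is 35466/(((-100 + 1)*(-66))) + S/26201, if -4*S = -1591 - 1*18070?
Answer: 640907273/114131556 ≈ 5.6155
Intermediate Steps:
S = 19661/4 (S = -(-1591 - 1*18070)/4 = -(-1591 - 18070)/4 = -1/4*(-19661) = 19661/4 ≈ 4915.3)
35466/(((-100 + 1)*(-66))) + S/26201 = 35466/(((-100 + 1)*(-66))) + (19661/4)/26201 = 35466/((-99*(-66))) + (19661/4)*(1/26201) = 35466/6534 + 19661/104804 = 35466*(1/6534) + 19661/104804 = 5911/1089 + 19661/104804 = 640907273/114131556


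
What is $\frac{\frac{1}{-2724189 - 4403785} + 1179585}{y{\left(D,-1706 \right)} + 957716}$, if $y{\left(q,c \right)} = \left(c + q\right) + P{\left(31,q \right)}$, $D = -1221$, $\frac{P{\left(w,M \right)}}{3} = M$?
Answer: $\frac{8408051210789}{6779601398724} \approx 1.2402$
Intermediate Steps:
$P{\left(w,M \right)} = 3 M$
$y{\left(q,c \right)} = c + 4 q$ ($y{\left(q,c \right)} = \left(c + q\right) + 3 q = c + 4 q$)
$\frac{\frac{1}{-2724189 - 4403785} + 1179585}{y{\left(D,-1706 \right)} + 957716} = \frac{\frac{1}{-2724189 - 4403785} + 1179585}{\left(-1706 + 4 \left(-1221\right)\right) + 957716} = \frac{\frac{1}{-7127974} + 1179585}{\left(-1706 - 4884\right) + 957716} = \frac{- \frac{1}{7127974} + 1179585}{-6590 + 957716} = \frac{8408051210789}{7127974 \cdot 951126} = \frac{8408051210789}{7127974} \cdot \frac{1}{951126} = \frac{8408051210789}{6779601398724}$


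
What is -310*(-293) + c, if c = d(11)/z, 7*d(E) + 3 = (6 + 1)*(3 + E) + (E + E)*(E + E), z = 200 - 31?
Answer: 107452469/1183 ≈ 90831.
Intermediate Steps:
z = 169
d(E) = 18/7 + E + 4*E²/7 (d(E) = -3/7 + ((6 + 1)*(3 + E) + (E + E)*(E + E))/7 = -3/7 + (7*(3 + E) + (2*E)*(2*E))/7 = -3/7 + ((21 + 7*E) + 4*E²)/7 = -3/7 + (21 + 4*E² + 7*E)/7 = -3/7 + (3 + E + 4*E²/7) = 18/7 + E + 4*E²/7)
c = 579/1183 (c = (18/7 + 11 + (4/7)*11²)/169 = (18/7 + 11 + (4/7)*121)*(1/169) = (18/7 + 11 + 484/7)*(1/169) = (579/7)*(1/169) = 579/1183 ≈ 0.48943)
-310*(-293) + c = -310*(-293) + 579/1183 = 90830 + 579/1183 = 107452469/1183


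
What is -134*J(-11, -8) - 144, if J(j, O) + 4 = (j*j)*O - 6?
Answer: 130908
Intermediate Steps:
J(j, O) = -10 + O*j² (J(j, O) = -4 + ((j*j)*O - 6) = -4 + (j²*O - 6) = -4 + (O*j² - 6) = -4 + (-6 + O*j²) = -10 + O*j²)
-134*J(-11, -8) - 144 = -134*(-10 - 8*(-11)²) - 144 = -134*(-10 - 8*121) - 144 = -134*(-10 - 968) - 144 = -134*(-978) - 144 = 131052 - 144 = 130908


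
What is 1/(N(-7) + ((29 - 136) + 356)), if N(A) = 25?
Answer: 1/274 ≈ 0.0036496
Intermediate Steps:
1/(N(-7) + ((29 - 136) + 356)) = 1/(25 + ((29 - 136) + 356)) = 1/(25 + (-107 + 356)) = 1/(25 + 249) = 1/274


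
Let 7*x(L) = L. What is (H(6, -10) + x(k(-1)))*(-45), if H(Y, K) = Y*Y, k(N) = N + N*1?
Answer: -11250/7 ≈ -1607.1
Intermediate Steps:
k(N) = 2*N (k(N) = N + N = 2*N)
H(Y, K) = Y²
x(L) = L/7
(H(6, -10) + x(k(-1)))*(-45) = (6² + (2*(-1))/7)*(-45) = (36 + (⅐)*(-2))*(-45) = (36 - 2/7)*(-45) = (250/7)*(-45) = -11250/7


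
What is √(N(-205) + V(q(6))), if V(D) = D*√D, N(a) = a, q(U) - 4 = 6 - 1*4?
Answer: √(-205 + 6*√6) ≈ 13.795*I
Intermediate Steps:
q(U) = 6 (q(U) = 4 + (6 - 1*4) = 4 + (6 - 4) = 4 + 2 = 6)
V(D) = D^(3/2)
√(N(-205) + V(q(6))) = √(-205 + 6^(3/2)) = √(-205 + 6*√6)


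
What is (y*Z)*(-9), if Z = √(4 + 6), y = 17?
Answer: -153*√10 ≈ -483.83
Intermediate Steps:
Z = √10 ≈ 3.1623
(y*Z)*(-9) = (17*√10)*(-9) = -153*√10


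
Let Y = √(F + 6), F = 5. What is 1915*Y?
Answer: 1915*√11 ≈ 6351.3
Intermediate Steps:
Y = √11 (Y = √(5 + 6) = √11 ≈ 3.3166)
1915*Y = 1915*√11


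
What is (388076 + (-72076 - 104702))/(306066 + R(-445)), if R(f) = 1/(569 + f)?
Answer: 26200952/37952185 ≈ 0.69037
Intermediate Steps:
(388076 + (-72076 - 104702))/(306066 + R(-445)) = (388076 + (-72076 - 104702))/(306066 + 1/(569 - 445)) = (388076 - 176778)/(306066 + 1/124) = 211298/(306066 + 1/124) = 211298/(37952185/124) = 211298*(124/37952185) = 26200952/37952185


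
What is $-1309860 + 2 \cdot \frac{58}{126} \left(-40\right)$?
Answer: $- \frac{82523500}{63} \approx -1.3099 \cdot 10^{6}$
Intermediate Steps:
$-1309860 + 2 \cdot \frac{58}{126} \left(-40\right) = -1309860 + 2 \cdot 58 \cdot \frac{1}{126} \left(-40\right) = -1309860 + 2 \cdot \frac{29}{63} \left(-40\right) = -1309860 + \frac{58}{63} \left(-40\right) = -1309860 - \frac{2320}{63} = - \frac{82523500}{63}$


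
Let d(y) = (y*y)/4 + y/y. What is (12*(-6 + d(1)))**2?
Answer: 3249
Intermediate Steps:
d(y) = 1 + y**2/4 (d(y) = y**2*(1/4) + 1 = y**2/4 + 1 = 1 + y**2/4)
(12*(-6 + d(1)))**2 = (12*(-6 + (1 + (1/4)*1**2)))**2 = (12*(-6 + (1 + (1/4)*1)))**2 = (12*(-6 + (1 + 1/4)))**2 = (12*(-6 + 5/4))**2 = (12*(-19/4))**2 = (-57)**2 = 3249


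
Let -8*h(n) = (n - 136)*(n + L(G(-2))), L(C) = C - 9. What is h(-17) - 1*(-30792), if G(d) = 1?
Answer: 242511/8 ≈ 30314.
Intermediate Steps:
L(C) = -9 + C
h(n) = -(-136 + n)*(-8 + n)/8 (h(n) = -(n - 136)*(n + (-9 + 1))/8 = -(-136 + n)*(n - 8)/8 = -(-136 + n)*(-8 + n)/8)
h(-17) - 1*(-30792) = (-136 + 18*(-17) - 1/8*(-17)**2) - 1*(-30792) = (-136 - 306 - 1/8*289) + 30792 = (-136 - 306 - 289/8) + 30792 = -3825/8 + 30792 = 242511/8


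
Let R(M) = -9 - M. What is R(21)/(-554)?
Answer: 15/277 ≈ 0.054152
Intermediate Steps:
R(21)/(-554) = (-9 - 1*21)/(-554) = (-9 - 21)*(-1/554) = -30*(-1/554) = 15/277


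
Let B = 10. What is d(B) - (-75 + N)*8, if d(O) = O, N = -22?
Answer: 786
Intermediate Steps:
d(B) - (-75 + N)*8 = 10 - (-75 - 22)*8 = 10 - (-97)*8 = 10 - 1*(-776) = 10 + 776 = 786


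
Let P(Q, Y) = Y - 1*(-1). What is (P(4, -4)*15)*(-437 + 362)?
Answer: 3375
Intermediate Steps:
P(Q, Y) = 1 + Y (P(Q, Y) = Y + 1 = 1 + Y)
(P(4, -4)*15)*(-437 + 362) = ((1 - 4)*15)*(-437 + 362) = -3*15*(-75) = -45*(-75) = 3375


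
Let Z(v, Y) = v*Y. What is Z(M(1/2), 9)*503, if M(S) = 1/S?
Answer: 9054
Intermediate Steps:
Z(v, Y) = Y*v
Z(M(1/2), 9)*503 = (9/(1/2))*503 = (9/(½))*503 = (9*2)*503 = 18*503 = 9054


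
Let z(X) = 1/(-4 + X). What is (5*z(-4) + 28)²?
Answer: 47961/64 ≈ 749.39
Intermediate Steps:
(5*z(-4) + 28)² = (5/(-4 - 4) + 28)² = (5/(-8) + 28)² = (5*(-⅛) + 28)² = (-5/8 + 28)² = (219/8)² = 47961/64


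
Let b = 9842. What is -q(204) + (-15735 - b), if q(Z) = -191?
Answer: -25386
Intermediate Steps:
-q(204) + (-15735 - b) = -1*(-191) + (-15735 - 1*9842) = 191 + (-15735 - 9842) = 191 - 25577 = -25386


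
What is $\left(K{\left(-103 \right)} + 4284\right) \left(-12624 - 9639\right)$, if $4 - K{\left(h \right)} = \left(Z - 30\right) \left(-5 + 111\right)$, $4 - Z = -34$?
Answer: $-76584720$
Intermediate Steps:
$Z = 38$ ($Z = 4 - -34 = 4 + 34 = 38$)
$K{\left(h \right)} = -844$ ($K{\left(h \right)} = 4 - \left(38 - 30\right) \left(-5 + 111\right) = 4 - 8 \cdot 106 = 4 - 848 = -844$)
$\left(K{\left(-103 \right)} + 4284\right) \left(-12624 - 9639\right) = \left(-844 + 4284\right) \left(-12624 - 9639\right) = 3440 \left(-22263\right) = -76584720$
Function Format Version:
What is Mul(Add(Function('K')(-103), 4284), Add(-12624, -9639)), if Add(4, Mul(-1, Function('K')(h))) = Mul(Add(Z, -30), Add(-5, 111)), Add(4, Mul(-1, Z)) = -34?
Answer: -76584720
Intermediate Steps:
Z = 38 (Z = Add(4, Mul(-1, -34)) = Add(4, 34) = 38)
Function('K')(h) = -844 (Function('K')(h) = Add(4, Mul(-1, Mul(Add(38, -30), Add(-5, 111)))) = Add(4, Mul(-1, Mul(8, 106))) = Add(4, Mul(-1, 848)) = Add(4, -848) = -844)
Mul(Add(Function('K')(-103), 4284), Add(-12624, -9639)) = Mul(Add(-844, 4284), Add(-12624, -9639)) = Mul(3440, -22263) = -76584720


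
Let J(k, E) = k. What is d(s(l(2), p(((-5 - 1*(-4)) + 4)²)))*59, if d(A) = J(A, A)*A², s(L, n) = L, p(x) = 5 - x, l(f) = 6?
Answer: 12744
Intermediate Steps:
d(A) = A³ (d(A) = A*A² = A³)
d(s(l(2), p(((-5 - 1*(-4)) + 4)²)))*59 = 6³*59 = 216*59 = 12744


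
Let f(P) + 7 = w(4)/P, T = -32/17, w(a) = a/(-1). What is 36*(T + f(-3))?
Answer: -4620/17 ≈ -271.76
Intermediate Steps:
w(a) = -a (w(a) = a*(-1) = -a)
T = -32/17 (T = -32*1/17 = -32/17 ≈ -1.8824)
f(P) = -7 - 4/P (f(P) = -7 + (-1*4)/P = -7 - 4/P)
36*(T + f(-3)) = 36*(-32/17 + (-7 - 4/(-3))) = 36*(-32/17 + (-7 - 4*(-⅓))) = 36*(-32/17 + (-7 + 4/3)) = 36*(-32/17 - 17/3) = 36*(-385/51) = -4620/17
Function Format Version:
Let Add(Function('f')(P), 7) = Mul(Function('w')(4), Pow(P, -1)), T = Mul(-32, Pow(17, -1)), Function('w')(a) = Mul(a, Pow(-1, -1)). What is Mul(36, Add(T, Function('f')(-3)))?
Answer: Rational(-4620, 17) ≈ -271.76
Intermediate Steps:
Function('w')(a) = Mul(-1, a) (Function('w')(a) = Mul(a, -1) = Mul(-1, a))
T = Rational(-32, 17) (T = Mul(-32, Rational(1, 17)) = Rational(-32, 17) ≈ -1.8824)
Function('f')(P) = Add(-7, Mul(-4, Pow(P, -1))) (Function('f')(P) = Add(-7, Mul(Mul(-1, 4), Pow(P, -1))) = Add(-7, Mul(-4, Pow(P, -1))))
Mul(36, Add(T, Function('f')(-3))) = Mul(36, Add(Rational(-32, 17), Add(-7, Mul(-4, Pow(-3, -1))))) = Mul(36, Add(Rational(-32, 17), Add(-7, Mul(-4, Rational(-1, 3))))) = Mul(36, Add(Rational(-32, 17), Add(-7, Rational(4, 3)))) = Mul(36, Add(Rational(-32, 17), Rational(-17, 3))) = Mul(36, Rational(-385, 51)) = Rational(-4620, 17)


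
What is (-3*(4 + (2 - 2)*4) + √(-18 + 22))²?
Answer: 100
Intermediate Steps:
(-3*(4 + (2 - 2)*4) + √(-18 + 22))² = (-3*(4 + 0*4) + √4)² = (-3*(4 + 0) + 2)² = (-3*4 + 2)² = (-12 + 2)² = (-10)² = 100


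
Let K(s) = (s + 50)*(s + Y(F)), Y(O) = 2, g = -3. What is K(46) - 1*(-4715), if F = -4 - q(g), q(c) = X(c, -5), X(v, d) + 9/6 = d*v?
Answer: 9323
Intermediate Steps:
X(v, d) = -3/2 + d*v
q(c) = -3/2 - 5*c
F = -35/2 (F = -4 - (-3/2 - 5*(-3)) = -4 - (-3/2 + 15) = -4 - 1*27/2 = -4 - 27/2 = -35/2 ≈ -17.500)
K(s) = (2 + s)*(50 + s) (K(s) = (s + 50)*(s + 2) = (50 + s)*(2 + s) = (2 + s)*(50 + s))
K(46) - 1*(-4715) = (100 + 46² + 52*46) - 1*(-4715) = (100 + 2116 + 2392) + 4715 = 4608 + 4715 = 9323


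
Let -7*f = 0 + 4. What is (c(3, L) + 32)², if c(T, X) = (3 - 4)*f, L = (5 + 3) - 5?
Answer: 51984/49 ≈ 1060.9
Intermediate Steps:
f = -4/7 (f = -(0 + 4)/7 = -⅐*4 = -4/7 ≈ -0.57143)
L = 3 (L = 8 - 5 = 3)
c(T, X) = 4/7 (c(T, X) = (3 - 4)*(-4/7) = -1*(-4/7) = 4/7)
(c(3, L) + 32)² = (4/7 + 32)² = (228/7)² = 51984/49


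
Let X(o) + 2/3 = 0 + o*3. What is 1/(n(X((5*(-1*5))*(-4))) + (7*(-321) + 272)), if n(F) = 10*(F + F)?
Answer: 3/12035 ≈ 0.00024927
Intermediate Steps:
X(o) = -2/3 + 3*o (X(o) = -2/3 + (0 + o*3) = -2/3 + (0 + 3*o) = -2/3 + 3*o)
n(F) = 20*F (n(F) = 10*(2*F) = 20*F)
1/(n(X((5*(-1*5))*(-4))) + (7*(-321) + 272)) = 1/(20*(-2/3 + 3*((5*(-1*5))*(-4))) + (7*(-321) + 272)) = 1/(20*(-2/3 + 3*((5*(-5))*(-4))) + (-2247 + 272)) = 1/(20*(-2/3 + 3*(-25*(-4))) - 1975) = 1/(20*(-2/3 + 3*100) - 1975) = 1/(20*(-2/3 + 300) - 1975) = 1/(20*(898/3) - 1975) = 1/(17960/3 - 1975) = 1/(12035/3) = 3/12035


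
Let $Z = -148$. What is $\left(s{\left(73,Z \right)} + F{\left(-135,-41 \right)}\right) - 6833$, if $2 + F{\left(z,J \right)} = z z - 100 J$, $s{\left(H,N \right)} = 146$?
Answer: $15636$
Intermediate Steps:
$F{\left(z,J \right)} = -2 + z^{2} - 100 J$ ($F{\left(z,J \right)} = -2 - \left(100 J - z z\right) = -2 - \left(- z^{2} + 100 J\right) = -2 + z^{2} - 100 J$)
$\left(s{\left(73,Z \right)} + F{\left(-135,-41 \right)}\right) - 6833 = \left(146 - \left(-4098 - 18225\right)\right) - 6833 = \left(146 + \left(-2 + 18225 + 4100\right)\right) - 6833 = \left(146 + 22323\right) - 6833 = 22469 - 6833 = 15636$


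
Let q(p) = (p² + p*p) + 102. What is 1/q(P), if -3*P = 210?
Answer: 1/9902 ≈ 0.00010099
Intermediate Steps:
P = -70 (P = -⅓*210 = -70)
q(p) = 102 + 2*p² (q(p) = (p² + p²) + 102 = 2*p² + 102 = 102 + 2*p²)
1/q(P) = 1/(102 + 2*(-70)²) = 1/(102 + 2*4900) = 1/(102 + 9800) = 1/9902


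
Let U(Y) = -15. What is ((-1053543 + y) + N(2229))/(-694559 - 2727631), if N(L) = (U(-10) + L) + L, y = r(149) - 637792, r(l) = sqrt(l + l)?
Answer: 843446/1711095 - sqrt(298)/3422190 ≈ 0.49292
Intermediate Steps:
r(l) = sqrt(2)*sqrt(l) (r(l) = sqrt(2*l) = sqrt(2)*sqrt(l))
y = -637792 + sqrt(298) (y = sqrt(2)*sqrt(149) - 637792 = sqrt(298) - 637792 = -637792 + sqrt(298) ≈ -6.3778e+5)
N(L) = -15 + 2*L (N(L) = (-15 + L) + L = -15 + 2*L)
((-1053543 + y) + N(2229))/(-694559 - 2727631) = ((-1053543 + (-637792 + sqrt(298))) + (-15 + 2*2229))/(-694559 - 2727631) = ((-1691335 + sqrt(298)) + (-15 + 4458))/(-3422190) = ((-1691335 + sqrt(298)) + 4443)*(-1/3422190) = (-1686892 + sqrt(298))*(-1/3422190) = 843446/1711095 - sqrt(298)/3422190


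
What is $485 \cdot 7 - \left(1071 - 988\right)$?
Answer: $3312$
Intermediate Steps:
$485 \cdot 7 - \left(1071 - 988\right) = 3395 - \left(1071 - 988\right) = 3395 - 83 = 3312$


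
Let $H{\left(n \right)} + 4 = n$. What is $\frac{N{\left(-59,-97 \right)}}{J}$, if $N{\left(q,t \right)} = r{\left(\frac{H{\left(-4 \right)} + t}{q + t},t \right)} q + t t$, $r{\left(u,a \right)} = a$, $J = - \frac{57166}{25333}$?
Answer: $- \frac{191669478}{28583} \approx -6705.7$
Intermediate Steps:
$J = - \frac{57166}{25333}$ ($J = \left(-57166\right) \frac{1}{25333} = - \frac{57166}{25333} \approx -2.2566$)
$H{\left(n \right)} = -4 + n$
$N{\left(q,t \right)} = t^{2} + q t$ ($N{\left(q,t \right)} = t q + t t = q t + t^{2} = t^{2} + q t$)
$\frac{N{\left(-59,-97 \right)}}{J} = \frac{\left(-97\right) \left(-59 - 97\right)}{- \frac{57166}{25333}} = \left(-97\right) \left(-156\right) \left(- \frac{25333}{57166}\right) = 15132 \left(- \frac{25333}{57166}\right) = - \frac{191669478}{28583}$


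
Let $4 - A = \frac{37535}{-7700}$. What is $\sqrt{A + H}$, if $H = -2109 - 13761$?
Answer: $\frac{i \sqrt{9404061205}}{770} \approx 125.94 i$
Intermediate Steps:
$H = -15870$
$A = \frac{13667}{1540}$ ($A = 4 - \frac{37535}{-7700} = 4 - 37535 \left(- \frac{1}{7700}\right) = 4 - - \frac{7507}{1540} = 4 + \frac{7507}{1540} = \frac{13667}{1540} \approx 8.8747$)
$\sqrt{A + H} = \sqrt{\frac{13667}{1540} - 15870} = \sqrt{- \frac{24426133}{1540}} = \frac{i \sqrt{9404061205}}{770}$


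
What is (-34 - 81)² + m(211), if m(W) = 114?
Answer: 13339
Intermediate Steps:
(-34 - 81)² + m(211) = (-34 - 81)² + 114 = (-115)² + 114 = 13225 + 114 = 13339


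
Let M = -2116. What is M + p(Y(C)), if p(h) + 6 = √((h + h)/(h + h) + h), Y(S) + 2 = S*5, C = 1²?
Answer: -2120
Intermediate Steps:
C = 1
Y(S) = -2 + 5*S (Y(S) = -2 + S*5 = -2 + 5*S)
p(h) = -6 + √(1 + h) (p(h) = -6 + √((h + h)/(h + h) + h) = -6 + √((2*h)/((2*h)) + h) = -6 + √((2*h)*(1/(2*h)) + h) = -6 + √(1 + h))
M + p(Y(C)) = -2116 + (-6 + √(1 + (-2 + 5*1))) = -2116 + (-6 + √(1 + (-2 + 5))) = -2116 + (-6 + √(1 + 3)) = -2116 + (-6 + √4) = -2116 + (-6 + 2) = -2116 - 4 = -2120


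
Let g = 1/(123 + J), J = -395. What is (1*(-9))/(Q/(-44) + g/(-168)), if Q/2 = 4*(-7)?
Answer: -4523904/639755 ≈ -7.0713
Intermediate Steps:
Q = -56 (Q = 2*(4*(-7)) = 2*(-28) = -56)
g = -1/272 (g = 1/(123 - 395) = 1/(-272) = -1/272 ≈ -0.0036765)
(1*(-9))/(Q/(-44) + g/(-168)) = (1*(-9))/(-56/(-44) - 1/272/(-168)) = -9/(-56*(-1/44) - 1/272*(-1/168)) = -9/(14/11 + 1/45696) = -9/639755/502656 = -9*502656/639755 = -4523904/639755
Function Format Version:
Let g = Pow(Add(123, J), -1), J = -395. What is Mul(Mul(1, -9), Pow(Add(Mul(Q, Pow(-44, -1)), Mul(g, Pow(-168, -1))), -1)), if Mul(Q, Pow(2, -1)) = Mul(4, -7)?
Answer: Rational(-4523904, 639755) ≈ -7.0713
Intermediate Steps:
Q = -56 (Q = Mul(2, Mul(4, -7)) = Mul(2, -28) = -56)
g = Rational(-1, 272) (g = Pow(Add(123, -395), -1) = Pow(-272, -1) = Rational(-1, 272) ≈ -0.0036765)
Mul(Mul(1, -9), Pow(Add(Mul(Q, Pow(-44, -1)), Mul(g, Pow(-168, -1))), -1)) = Mul(Mul(1, -9), Pow(Add(Mul(-56, Pow(-44, -1)), Mul(Rational(-1, 272), Pow(-168, -1))), -1)) = Mul(-9, Pow(Add(Mul(-56, Rational(-1, 44)), Mul(Rational(-1, 272), Rational(-1, 168))), -1)) = Mul(-9, Pow(Add(Rational(14, 11), Rational(1, 45696)), -1)) = Mul(-9, Pow(Rational(639755, 502656), -1)) = Mul(-9, Rational(502656, 639755)) = Rational(-4523904, 639755)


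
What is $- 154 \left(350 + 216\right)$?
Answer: $-87164$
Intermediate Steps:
$- 154 \left(350 + 216\right) = \left(-154\right) 566 = -87164$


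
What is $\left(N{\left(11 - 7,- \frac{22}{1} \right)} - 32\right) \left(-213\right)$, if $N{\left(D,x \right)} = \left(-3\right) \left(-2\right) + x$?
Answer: $10224$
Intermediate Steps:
$N{\left(D,x \right)} = 6 + x$
$\left(N{\left(11 - 7,- \frac{22}{1} \right)} - 32\right) \left(-213\right) = \left(\left(6 - \frac{22}{1}\right) - 32\right) \left(-213\right) = \left(\left(6 - 22\right) - 32\right) \left(-213\right) = \left(-16 - 32\right) \left(-213\right) = \left(-48\right) \left(-213\right) = 10224$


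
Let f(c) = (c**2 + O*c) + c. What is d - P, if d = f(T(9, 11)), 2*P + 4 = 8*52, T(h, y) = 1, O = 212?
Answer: 8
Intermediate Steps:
P = 206 (P = -2 + (8*52)/2 = -2 + (1/2)*416 = -2 + 208 = 206)
f(c) = c**2 + 213*c (f(c) = (c**2 + 212*c) + c = c**2 + 213*c)
d = 214 (d = 1*(213 + 1) = 1*214 = 214)
d - P = 214 - 1*206 = 214 - 206 = 8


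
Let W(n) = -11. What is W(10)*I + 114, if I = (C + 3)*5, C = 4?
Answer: -271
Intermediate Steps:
I = 35 (I = (4 + 3)*5 = 7*5 = 35)
W(10)*I + 114 = -11*35 + 114 = -385 + 114 = -271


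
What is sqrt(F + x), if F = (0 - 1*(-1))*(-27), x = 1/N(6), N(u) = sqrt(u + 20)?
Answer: sqrt(-18252 + 26*sqrt(26))/26 ≈ 5.1772*I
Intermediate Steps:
N(u) = sqrt(20 + u)
x = sqrt(26)/26 (x = 1/(sqrt(20 + 6)) = 1/(sqrt(26)) = sqrt(26)/26 ≈ 0.19612)
F = -27 (F = (0 + 1)*(-27) = 1*(-27) = -27)
sqrt(F + x) = sqrt(-27 + sqrt(26)/26)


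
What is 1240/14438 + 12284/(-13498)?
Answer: -40154718/48721031 ≈ -0.82418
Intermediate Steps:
1240/14438 + 12284/(-13498) = 1240*(1/14438) + 12284*(-1/13498) = 620/7219 - 6142/6749 = -40154718/48721031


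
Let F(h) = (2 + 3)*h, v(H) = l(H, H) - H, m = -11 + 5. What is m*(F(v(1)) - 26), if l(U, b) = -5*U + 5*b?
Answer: 186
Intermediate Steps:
m = -6
v(H) = -H (v(H) = (-5*H + 5*H) - H = 0 - H = -H)
F(h) = 5*h
m*(F(v(1)) - 26) = -6*(5*(-1*1) - 26) = -6*(5*(-1) - 26) = -6*(-5 - 26) = -6*(-31) = 186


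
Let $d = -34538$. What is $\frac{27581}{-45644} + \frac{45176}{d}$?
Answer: $- \frac{1507302961}{788226236} \approx -1.9123$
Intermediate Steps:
$\frac{27581}{-45644} + \frac{45176}{d} = \frac{27581}{-45644} + \frac{45176}{-34538} = 27581 \left(- \frac{1}{45644}\right) + 45176 \left(- \frac{1}{34538}\right) = - \frac{27581}{45644} - \frac{22588}{17269} = - \frac{1507302961}{788226236}$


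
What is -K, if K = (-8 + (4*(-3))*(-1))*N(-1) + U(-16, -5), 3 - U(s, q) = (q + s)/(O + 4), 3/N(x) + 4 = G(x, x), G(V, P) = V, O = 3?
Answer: -18/5 ≈ -3.6000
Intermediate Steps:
N(x) = 3/(-4 + x)
U(s, q) = 3 - q/7 - s/7 (U(s, q) = 3 - (q + s)/(3 + 4) = 3 - (q + s)/7 = 3 - (q/7 + s/7) = 3 + (-q/7 - s/7) = 3 - q/7 - s/7)
K = 18/5 (K = (-8 + (4*(-3))*(-1))*(3/(-4 - 1)) + (3 - ⅐*(-5) - ⅐*(-16)) = (-8 - 12*(-1))*(3/(-5)) + (3 + 5/7 + 16/7) = (-8 + 12)*(3*(-⅕)) + 6 = 4*(-⅗) + 6 = -12/5 + 6 = 18/5 ≈ 3.6000)
-K = -1*18/5 = -18/5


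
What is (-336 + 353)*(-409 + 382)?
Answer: -459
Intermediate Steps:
(-336 + 353)*(-409 + 382) = 17*(-27) = -459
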